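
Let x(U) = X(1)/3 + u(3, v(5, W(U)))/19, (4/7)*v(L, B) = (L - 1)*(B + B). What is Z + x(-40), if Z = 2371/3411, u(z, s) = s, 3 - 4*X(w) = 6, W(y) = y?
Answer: -7525253/259236 ≈ -29.029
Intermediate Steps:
X(w) = -¾ (X(w) = ¾ - ¼*6 = ¾ - 3/2 = -¾)
v(L, B) = 7*B*(-1 + L)/2 (v(L, B) = 7*((L - 1)*(B + B))/4 = 7*((-1 + L)*(2*B))/4 = 7*(2*B*(-1 + L))/4 = 7*B*(-1 + L)/2)
Z = 2371/3411 (Z = 2371*(1/3411) = 2371/3411 ≈ 0.69510)
x(U) = -¼ + 14*U/19 (x(U) = -¾/3 + (7*U*(-1 + 5)/2)/19 = -¾*⅓ + ((7/2)*U*4)*(1/19) = -¼ + (14*U)*(1/19) = -¼ + 14*U/19)
Z + x(-40) = 2371/3411 + (-¼ + (14/19)*(-40)) = 2371/3411 + (-¼ - 560/19) = 2371/3411 - 2259/76 = -7525253/259236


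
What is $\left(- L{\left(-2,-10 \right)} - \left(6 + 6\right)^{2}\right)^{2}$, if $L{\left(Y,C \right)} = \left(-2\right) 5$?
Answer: $17956$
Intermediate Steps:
$L{\left(Y,C \right)} = -10$
$\left(- L{\left(-2,-10 \right)} - \left(6 + 6\right)^{2}\right)^{2} = \left(\left(-1\right) \left(-10\right) - \left(6 + 6\right)^{2}\right)^{2} = \left(10 - 12^{2}\right)^{2} = \left(10 - 144\right)^{2} = \left(-134\right)^{2} = 17956$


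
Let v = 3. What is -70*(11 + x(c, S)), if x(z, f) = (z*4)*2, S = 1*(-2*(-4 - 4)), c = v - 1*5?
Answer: 350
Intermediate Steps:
c = -2 (c = 3 - 1*5 = 3 - 5 = -2)
S = 16 (S = 1*(-2*(-8)) = 1*16 = 16)
x(z, f) = 8*z (x(z, f) = (4*z)*2 = 8*z)
-70*(11 + x(c, S)) = -70*(11 + 8*(-2)) = -70*(11 - 16) = -70*(-5) = 350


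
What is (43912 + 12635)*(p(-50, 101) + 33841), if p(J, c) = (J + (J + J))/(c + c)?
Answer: 193270068702/101 ≈ 1.9136e+9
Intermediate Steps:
p(J, c) = 3*J/(2*c) (p(J, c) = (J + 2*J)/((2*c)) = (3*J)*(1/(2*c)) = 3*J/(2*c))
(43912 + 12635)*(p(-50, 101) + 33841) = (43912 + 12635)*((3/2)*(-50)/101 + 33841) = 56547*((3/2)*(-50)*(1/101) + 33841) = 56547*(-75/101 + 33841) = 56547*(3417866/101) = 193270068702/101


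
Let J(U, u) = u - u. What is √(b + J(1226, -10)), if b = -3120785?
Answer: I*√3120785 ≈ 1766.6*I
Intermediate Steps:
J(U, u) = 0
√(b + J(1226, -10)) = √(-3120785 + 0) = √(-3120785) = I*√3120785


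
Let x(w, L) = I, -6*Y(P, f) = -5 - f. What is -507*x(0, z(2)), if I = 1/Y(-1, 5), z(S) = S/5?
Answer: -1521/5 ≈ -304.20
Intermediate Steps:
z(S) = S/5 (z(S) = S*(⅕) = S/5)
Y(P, f) = ⅚ + f/6 (Y(P, f) = -(-5 - f)/6 = ⅚ + f/6)
I = ⅗ (I = 1/(⅚ + (⅙)*5) = 1/(⅚ + ⅚) = 1/(5/3) = ⅗ ≈ 0.60000)
x(w, L) = ⅗
-507*x(0, z(2)) = -507*⅗ = -1521/5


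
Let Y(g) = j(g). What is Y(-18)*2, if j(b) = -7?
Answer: -14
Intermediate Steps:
Y(g) = -7
Y(-18)*2 = -7*2 = -14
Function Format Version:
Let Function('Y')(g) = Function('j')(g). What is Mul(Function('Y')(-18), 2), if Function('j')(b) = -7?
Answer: -14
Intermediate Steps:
Function('Y')(g) = -7
Mul(Function('Y')(-18), 2) = Mul(-7, 2) = -14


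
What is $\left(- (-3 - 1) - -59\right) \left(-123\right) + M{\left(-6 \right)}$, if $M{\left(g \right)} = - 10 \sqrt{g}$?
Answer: $-7749 - 10 i \sqrt{6} \approx -7749.0 - 24.495 i$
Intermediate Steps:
$\left(- (-3 - 1) - -59\right) \left(-123\right) + M{\left(-6 \right)} = \left(- (-3 - 1) - -59\right) \left(-123\right) - 10 \sqrt{-6} = \left(\left(-1\right) \left(-4\right) + 59\right) \left(-123\right) - 10 i \sqrt{6} = \left(4 + 59\right) \left(-123\right) - 10 i \sqrt{6} = 63 \left(-123\right) - 10 i \sqrt{6} = -7749 - 10 i \sqrt{6}$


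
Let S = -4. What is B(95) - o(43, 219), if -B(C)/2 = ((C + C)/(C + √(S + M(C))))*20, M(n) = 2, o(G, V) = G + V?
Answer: 2*(-131*√2 + 16245*I)/(√2 - 95*I) ≈ -341.98 + 1.1907*I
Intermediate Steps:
B(C) = -80*C/(C + I*√2) (B(C) = -2*(C + C)/(C + √(-4 + 2))*20 = -2*(2*C)/(C + √(-2))*20 = -2*(2*C)/(C + I*√2)*20 = -2*2*C/(C + I*√2)*20 = -80*C/(C + I*√2))
B(95) - o(43, 219) = -80*95/(95 + I*√2) - (43 + 219) = -7600/(95 + I*√2) - 1*262 = -7600/(95 + I*√2) - 262 = -262 - 7600/(95 + I*√2)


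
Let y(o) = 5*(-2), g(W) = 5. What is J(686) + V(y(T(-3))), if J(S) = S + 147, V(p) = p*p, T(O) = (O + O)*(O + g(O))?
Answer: 933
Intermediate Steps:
T(O) = 2*O*(5 + O) (T(O) = (O + O)*(O + 5) = (2*O)*(5 + O) = 2*O*(5 + O))
y(o) = -10
V(p) = p**2
J(S) = 147 + S
J(686) + V(y(T(-3))) = (147 + 686) + (-10)**2 = 833 + 100 = 933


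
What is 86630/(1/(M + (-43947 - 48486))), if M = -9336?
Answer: -8816248470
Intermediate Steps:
86630/(1/(M + (-43947 - 48486))) = 86630/(1/(-9336 + (-43947 - 48486))) = 86630/(1/(-9336 - 92433)) = 86630/(1/(-101769)) = 86630/(-1/101769) = 86630*(-101769) = -8816248470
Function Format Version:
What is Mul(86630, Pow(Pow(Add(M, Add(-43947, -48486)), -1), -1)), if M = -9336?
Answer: -8816248470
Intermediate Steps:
Mul(86630, Pow(Pow(Add(M, Add(-43947, -48486)), -1), -1)) = Mul(86630, Pow(Pow(Add(-9336, Add(-43947, -48486)), -1), -1)) = Mul(86630, Pow(Pow(Add(-9336, -92433), -1), -1)) = Mul(86630, Pow(Pow(-101769, -1), -1)) = Mul(86630, Pow(Rational(-1, 101769), -1)) = Mul(86630, -101769) = -8816248470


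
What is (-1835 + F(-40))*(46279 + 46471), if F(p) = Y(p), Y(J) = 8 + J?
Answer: -173164250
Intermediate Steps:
F(p) = 8 + p
(-1835 + F(-40))*(46279 + 46471) = (-1835 + (8 - 40))*(46279 + 46471) = (-1835 - 32)*92750 = -1867*92750 = -173164250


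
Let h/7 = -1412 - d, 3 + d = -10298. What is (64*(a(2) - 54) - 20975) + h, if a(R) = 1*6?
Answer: 38176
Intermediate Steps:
d = -10301 (d = -3 - 10298 = -10301)
h = 62223 (h = 7*(-1412 - 1*(-10301)) = 7*(-1412 + 10301) = 7*8889 = 62223)
a(R) = 6
(64*(a(2) - 54) - 20975) + h = (64*(6 - 54) - 20975) + 62223 = (64*(-48) - 20975) + 62223 = (-3072 - 20975) + 62223 = -24047 + 62223 = 38176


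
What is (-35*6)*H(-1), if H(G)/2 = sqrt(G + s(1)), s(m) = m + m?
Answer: -420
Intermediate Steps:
s(m) = 2*m
H(G) = 2*sqrt(2 + G) (H(G) = 2*sqrt(G + 2*1) = 2*sqrt(G + 2) = 2*sqrt(2 + G))
(-35*6)*H(-1) = (-35*6)*(2*sqrt(2 - 1)) = -420*sqrt(1) = -420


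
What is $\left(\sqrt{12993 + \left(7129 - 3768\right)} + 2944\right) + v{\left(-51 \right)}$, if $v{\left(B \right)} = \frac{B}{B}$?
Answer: $2945 + \sqrt{16354} \approx 3072.9$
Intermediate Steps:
$v{\left(B \right)} = 1$
$\left(\sqrt{12993 + \left(7129 - 3768\right)} + 2944\right) + v{\left(-51 \right)} = \left(\sqrt{12993 + \left(7129 - 3768\right)} + 2944\right) + 1 = \left(\sqrt{12993 + 3361} + 2944\right) + 1 = \left(\sqrt{16354} + 2944\right) + 1 = \left(2944 + \sqrt{16354}\right) + 1 = 2945 + \sqrt{16354}$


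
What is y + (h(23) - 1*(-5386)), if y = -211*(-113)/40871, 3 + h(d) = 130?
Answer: 225345666/40871 ≈ 5513.6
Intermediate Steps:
h(d) = 127 (h(d) = -3 + 130 = 127)
y = 23843/40871 (y = 23843*(1/40871) = 23843/40871 ≈ 0.58337)
y + (h(23) - 1*(-5386)) = 23843/40871 + (127 - 1*(-5386)) = 23843/40871 + (127 + 5386) = 23843/40871 + 5513 = 225345666/40871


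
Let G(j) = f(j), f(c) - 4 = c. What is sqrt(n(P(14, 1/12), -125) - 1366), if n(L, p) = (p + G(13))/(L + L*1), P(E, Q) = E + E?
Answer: I*sqrt(268114)/14 ≈ 36.986*I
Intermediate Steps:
P(E, Q) = 2*E
f(c) = 4 + c
G(j) = 4 + j
n(L, p) = (17 + p)/(2*L) (n(L, p) = (p + (4 + 13))/(L + L*1) = (p + 17)/(L + L) = (17 + p)/((2*L)) = (17 + p)*(1/(2*L)) = (17 + p)/(2*L))
sqrt(n(P(14, 1/12), -125) - 1366) = sqrt((17 - 125)/(2*((2*14))) - 1366) = sqrt((1/2)*(-108)/28 - 1366) = sqrt((1/2)*(1/28)*(-108) - 1366) = sqrt(-27/14 - 1366) = sqrt(-19151/14) = I*sqrt(268114)/14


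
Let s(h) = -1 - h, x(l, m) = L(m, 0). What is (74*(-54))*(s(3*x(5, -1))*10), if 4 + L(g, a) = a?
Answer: -439560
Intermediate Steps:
L(g, a) = -4 + a
x(l, m) = -4 (x(l, m) = -4 + 0 = -4)
(74*(-54))*(s(3*x(5, -1))*10) = (74*(-54))*((-1 - 3*(-4))*10) = -3996*(-1 - 1*(-12))*10 = -3996*(-1 + 12)*10 = -43956*10 = -3996*110 = -439560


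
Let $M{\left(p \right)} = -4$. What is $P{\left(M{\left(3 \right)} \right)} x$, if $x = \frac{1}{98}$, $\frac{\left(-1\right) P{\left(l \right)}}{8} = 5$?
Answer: $- \frac{20}{49} \approx -0.40816$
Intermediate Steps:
$P{\left(l \right)} = -40$ ($P{\left(l \right)} = \left(-8\right) 5 = -40$)
$x = \frac{1}{98} \approx 0.010204$
$P{\left(M{\left(3 \right)} \right)} x = \left(-40\right) \frac{1}{98} = - \frac{20}{49}$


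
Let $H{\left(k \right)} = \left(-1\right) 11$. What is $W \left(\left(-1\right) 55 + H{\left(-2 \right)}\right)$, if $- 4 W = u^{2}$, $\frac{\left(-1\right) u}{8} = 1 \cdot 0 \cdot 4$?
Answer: $0$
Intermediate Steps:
$u = 0$ ($u = - 8 \cdot 1 \cdot 0 \cdot 4 = - 8 \cdot 0 \cdot 4 = \left(-8\right) 0 = 0$)
$H{\left(k \right)} = -11$
$W = 0$ ($W = - \frac{0^{2}}{4} = \left(- \frac{1}{4}\right) 0 = 0$)
$W \left(\left(-1\right) 55 + H{\left(-2 \right)}\right) = 0 \left(\left(-1\right) 55 - 11\right) = 0 \left(-55 - 11\right) = 0 \left(-66\right) = 0$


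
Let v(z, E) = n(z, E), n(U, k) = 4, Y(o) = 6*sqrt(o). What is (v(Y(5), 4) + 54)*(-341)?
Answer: -19778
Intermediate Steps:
v(z, E) = 4
(v(Y(5), 4) + 54)*(-341) = (4 + 54)*(-341) = 58*(-341) = -19778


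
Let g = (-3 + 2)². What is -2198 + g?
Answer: -2197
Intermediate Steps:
g = 1 (g = (-1)² = 1)
-2198 + g = -2198 + 1 = -2197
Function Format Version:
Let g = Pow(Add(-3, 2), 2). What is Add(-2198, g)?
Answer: -2197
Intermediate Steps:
g = 1 (g = Pow(-1, 2) = 1)
Add(-2198, g) = Add(-2198, 1) = -2197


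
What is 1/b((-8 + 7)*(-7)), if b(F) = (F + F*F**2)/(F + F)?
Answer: 1/25 ≈ 0.040000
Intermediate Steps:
b(F) = (F + F**3)/(2*F) (b(F) = (F + F**3)/((2*F)) = (F + F**3)*(1/(2*F)) = (F + F**3)/(2*F))
1/b((-8 + 7)*(-7)) = 1/(1/2 + ((-8 + 7)*(-7))**2/2) = 1/(1/2 + (-1*(-7))**2/2) = 1/(1/2 + (1/2)*7**2) = 1/(1/2 + (1/2)*49) = 1/(1/2 + 49/2) = 1/25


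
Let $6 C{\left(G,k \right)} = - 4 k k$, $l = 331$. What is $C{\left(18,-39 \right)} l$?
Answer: $-335634$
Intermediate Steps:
$C{\left(G,k \right)} = - \frac{2 k^{2}}{3}$ ($C{\left(G,k \right)} = \frac{- 4 k k}{6} = \frac{\left(-4\right) k^{2}}{6} = - \frac{2 k^{2}}{3}$)
$C{\left(18,-39 \right)} l = - \frac{2 \left(-39\right)^{2}}{3} \cdot 331 = \left(- \frac{2}{3}\right) 1521 \cdot 331 = \left(-1014\right) 331 = -335634$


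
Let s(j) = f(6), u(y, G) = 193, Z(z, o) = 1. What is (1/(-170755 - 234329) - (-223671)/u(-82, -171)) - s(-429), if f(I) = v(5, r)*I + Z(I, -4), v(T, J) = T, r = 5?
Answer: 88181925599/78181212 ≈ 1127.9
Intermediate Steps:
f(I) = 1 + 5*I (f(I) = 5*I + 1 = 1 + 5*I)
s(j) = 31 (s(j) = 1 + 5*6 = 1 + 30 = 31)
(1/(-170755 - 234329) - (-223671)/u(-82, -171)) - s(-429) = (1/(-170755 - 234329) - (-223671)/193) - 1*31 = (1/(-405084) - (-223671)/193) - 31 = (-1/405084 - 1*(-223671/193)) - 31 = (-1/405084 + 223671/193) - 31 = 90605543171/78181212 - 31 = 88181925599/78181212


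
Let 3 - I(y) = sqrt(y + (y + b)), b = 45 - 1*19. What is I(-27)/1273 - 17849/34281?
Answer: -1739918/3356901 - 2*I*sqrt(7)/1273 ≈ -0.51831 - 0.0041567*I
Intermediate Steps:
b = 26 (b = 45 - 19 = 26)
I(y) = 3 - sqrt(26 + 2*y) (I(y) = 3 - sqrt(y + (y + 26)) = 3 - sqrt(y + (26 + y)) = 3 - sqrt(26 + 2*y))
I(-27)/1273 - 17849/34281 = (3 - sqrt(26 + 2*(-27)))/1273 - 17849/34281 = (3 - sqrt(26 - 54))*(1/1273) - 17849*1/34281 = (3 - sqrt(-28))*(1/1273) - 1373/2637 = (3 - 2*I*sqrt(7))*(1/1273) - 1373/2637 = (3/1273 - 2*I*sqrt(7)/1273) - 1373/2637 = -1739918/3356901 - 2*I*sqrt(7)/1273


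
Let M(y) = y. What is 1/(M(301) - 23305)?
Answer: -1/23004 ≈ -4.3471e-5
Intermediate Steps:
1/(M(301) - 23305) = 1/(301 - 23305) = 1/(-23004) = -1/23004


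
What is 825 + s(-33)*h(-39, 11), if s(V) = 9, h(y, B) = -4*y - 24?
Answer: 2013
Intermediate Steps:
h(y, B) = -24 - 4*y
825 + s(-33)*h(-39, 11) = 825 + 9*(-24 - 4*(-39)) = 825 + 9*(-24 + 156) = 825 + 9*132 = 825 + 1188 = 2013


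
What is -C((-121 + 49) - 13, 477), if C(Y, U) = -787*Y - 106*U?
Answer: -16333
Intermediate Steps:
-C((-121 + 49) - 13, 477) = -(-787*((-121 + 49) - 13) - 106*477) = -(-787*(-72 - 13) - 50562) = -(-787*(-85) - 50562) = -(66895 - 50562) = -1*16333 = -16333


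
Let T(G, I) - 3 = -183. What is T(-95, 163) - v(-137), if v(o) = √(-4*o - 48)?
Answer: -180 - 10*√5 ≈ -202.36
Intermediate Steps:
T(G, I) = -180 (T(G, I) = 3 - 183 = -180)
v(o) = √(-48 - 4*o)
T(-95, 163) - v(-137) = -180 - 2*√(-12 - 1*(-137)) = -180 - 2*√(-12 + 137) = -180 - 2*√125 = -180 - 2*5*√5 = -180 - 10*√5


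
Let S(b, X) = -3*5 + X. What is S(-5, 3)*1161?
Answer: -13932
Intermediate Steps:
S(b, X) = -15 + X
S(-5, 3)*1161 = (-15 + 3)*1161 = -12*1161 = -13932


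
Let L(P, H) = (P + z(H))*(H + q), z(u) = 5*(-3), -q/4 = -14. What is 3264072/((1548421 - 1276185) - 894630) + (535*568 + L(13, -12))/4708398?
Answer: -1264955979884/244206555401 ≈ -5.1799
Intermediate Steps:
q = 56 (q = -4*(-14) = 56)
z(u) = -15
L(P, H) = (-15 + P)*(56 + H) (L(P, H) = (P - 15)*(H + 56) = (-15 + P)*(56 + H))
3264072/((1548421 - 1276185) - 894630) + (535*568 + L(13, -12))/4708398 = 3264072/((1548421 - 1276185) - 894630) + (535*568 + (-840 - 15*(-12) + 56*13 - 12*13))/4708398 = 3264072/(272236 - 894630) + (303880 + (-840 + 180 + 728 - 156))*(1/4708398) = 3264072/(-622394) + (303880 - 88)*(1/4708398) = 3264072*(-1/622394) + 303792*(1/4708398) = -1632036/311197 + 50632/784733 = -1264955979884/244206555401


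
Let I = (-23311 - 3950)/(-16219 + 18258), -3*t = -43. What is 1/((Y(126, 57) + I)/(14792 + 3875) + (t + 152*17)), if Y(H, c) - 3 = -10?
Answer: 114186039/296693266733 ≈ 0.00038486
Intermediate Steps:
t = 43/3 (t = -⅓*(-43) = 43/3 ≈ 14.333)
Y(H, c) = -7 (Y(H, c) = 3 - 10 = -7)
I = -27261/2039 ≈ -13.370
1/((Y(126, 57) + I)/(14792 + 3875) + (t + 152*17)) = 1/((-7 - 27261/2039)/(14792 + 3875) + (43/3 + 152*17)) = 1/(-41534/2039/18667 + (43/3 + 2584)) = 1/(-41534/2039*1/18667 + 7795/3) = 1/(-41534/38062013 + 7795/3) = 1/(296693266733/114186039) = 114186039/296693266733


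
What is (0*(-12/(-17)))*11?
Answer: 0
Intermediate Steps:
(0*(-12/(-17)))*11 = (0*(-12*(-1/17)))*11 = (0*(12/17))*11 = 0*11 = 0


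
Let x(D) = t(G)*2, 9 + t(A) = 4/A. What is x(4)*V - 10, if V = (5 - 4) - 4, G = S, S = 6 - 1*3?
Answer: 36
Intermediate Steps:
S = 3 (S = 6 - 3 = 3)
G = 3
t(A) = -9 + 4/A
V = -3 (V = 1 - 4 = -3)
x(D) = -46/3 (x(D) = (-9 + 4/3)*2 = -23/3*2 = -46/3)
x(4)*V - 10 = -46/3*(-3) - 10 = 46 - 10 = 36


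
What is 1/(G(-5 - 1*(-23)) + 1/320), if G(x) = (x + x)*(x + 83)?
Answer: 320/1163521 ≈ 0.00027503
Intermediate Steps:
G(x) = 2*x*(83 + x) (G(x) = (2*x)*(83 + x) = 2*x*(83 + x))
1/(G(-5 - 1*(-23)) + 1/320) = 1/(2*(-5 - 1*(-23))*(83 + (-5 - 1*(-23))) + 1/320) = 1/(2*(-5 + 23)*(83 + (-5 + 23)) + 1/320) = 1/(2*18*(83 + 18) + 1/320) = 1/(2*18*101 + 1/320) = 1/(3636 + 1/320) = 1/(1163521/320) = 320/1163521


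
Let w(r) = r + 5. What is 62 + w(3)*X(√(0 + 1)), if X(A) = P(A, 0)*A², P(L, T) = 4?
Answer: 94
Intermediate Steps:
w(r) = 5 + r
X(A) = 4*A²
62 + w(3)*X(√(0 + 1)) = 62 + (5 + 3)*(4*(√(0 + 1))²) = 62 + 8*(4*(√1)²) = 62 + 8*(4*1²) = 62 + 8*(4*1) = 62 + 8*4 = 62 + 32 = 94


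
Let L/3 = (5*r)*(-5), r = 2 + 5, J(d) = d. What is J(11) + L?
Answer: -514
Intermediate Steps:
r = 7
L = -525 (L = 3*((5*7)*(-5)) = 3*(35*(-5)) = 3*(-175) = -525)
J(11) + L = 11 - 525 = -514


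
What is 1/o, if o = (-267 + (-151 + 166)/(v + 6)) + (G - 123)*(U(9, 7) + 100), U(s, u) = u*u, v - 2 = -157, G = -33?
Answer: -149/3503154 ≈ -4.2533e-5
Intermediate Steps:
v = -155 (v = 2 - 157 = -155)
U(s, u) = u²
o = -3503154/149 (o = (-267 + (-151 + 166)/(-155 + 6)) + (-33 - 123)*(7² + 100) = (-267 + 15/(-149)) - 156*(49 + 100) = (-267 + 15*(-1/149)) - 156*149 = (-267 - 15/149) - 23244 = -39798/149 - 23244 = -3503154/149 ≈ -23511.)
1/o = 1/(-3503154/149) = -149/3503154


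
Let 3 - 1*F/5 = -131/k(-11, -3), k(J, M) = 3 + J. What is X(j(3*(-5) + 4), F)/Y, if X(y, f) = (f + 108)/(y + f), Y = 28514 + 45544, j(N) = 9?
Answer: -329/34288854 ≈ -9.5950e-6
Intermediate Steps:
Y = 74058
F = -535/8 (F = 15 - (-655)/(3 - 11) = 15 - (-655)/(-8) = 15 - (-655)*(-1)/8 = 15 - 5*131/8 = 15 - 655/8 = -535/8 ≈ -66.875)
X(y, f) = (108 + f)/(f + y)
X(j(3*(-5) + 4), F)/Y = ((108 - 535/8)/(-535/8 + 9))/74058 = ((329/8)/(-463/8))*(1/74058) = -8/463*329/8*(1/74058) = -329/463*1/74058 = -329/34288854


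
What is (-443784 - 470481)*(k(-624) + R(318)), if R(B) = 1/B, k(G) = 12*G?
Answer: 725677425165/106 ≈ 6.8460e+9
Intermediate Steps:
(-443784 - 470481)*(k(-624) + R(318)) = (-443784 - 470481)*(12*(-624) + 1/318) = -914265*(-7488 + 1/318) = -914265*(-2381183/318) = 725677425165/106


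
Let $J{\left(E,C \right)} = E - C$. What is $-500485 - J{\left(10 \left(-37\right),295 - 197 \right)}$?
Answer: $-500017$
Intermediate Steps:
$-500485 - J{\left(10 \left(-37\right),295 - 197 \right)} = -500485 - \left(10 \left(-37\right) - \left(295 - 197\right)\right) = -500485 - \left(-370 - \left(295 - 197\right)\right) = -500485 - \left(-370 - 98\right) = -500485 - -468 = -500485 + 468 = -500017$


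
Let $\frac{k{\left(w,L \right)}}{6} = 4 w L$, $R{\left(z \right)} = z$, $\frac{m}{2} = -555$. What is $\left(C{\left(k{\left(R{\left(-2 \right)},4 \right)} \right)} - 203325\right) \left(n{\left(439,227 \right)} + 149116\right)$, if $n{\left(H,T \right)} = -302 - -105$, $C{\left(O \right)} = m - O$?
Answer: $-30415663317$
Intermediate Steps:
$m = -1110$ ($m = 2 \left(-555\right) = -1110$)
$k{\left(w,L \right)} = 24 L w$ ($k{\left(w,L \right)} = 6 \cdot 4 w L = 6 \cdot 4 L w = 24 L w$)
$C{\left(O \right)} = -1110 - O$
$n{\left(H,T \right)} = -197$ ($n{\left(H,T \right)} = -302 + 105 = -197$)
$\left(C{\left(k{\left(R{\left(-2 \right)},4 \right)} \right)} - 203325\right) \left(n{\left(439,227 \right)} + 149116\right) = \left(\left(-1110 - 24 \cdot 4 \left(-2\right)\right) - 203325\right) \left(-197 + 149116\right) = \left(\left(-1110 - -192\right) - 203325\right) 148919 = \left(\left(-1110 + 192\right) - 203325\right) 148919 = \left(-918 - 203325\right) 148919 = \left(-204243\right) 148919 = -30415663317$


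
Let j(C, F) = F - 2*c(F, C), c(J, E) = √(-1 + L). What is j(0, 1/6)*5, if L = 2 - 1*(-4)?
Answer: ⅚ - 10*√5 ≈ -21.527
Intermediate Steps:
L = 6 (L = 2 + 4 = 6)
c(J, E) = √5 (c(J, E) = √(-1 + 6) = √5)
j(C, F) = F - 2*√5
j(0, 1/6)*5 = (1/6 - 2*√5)*5 = (⅙ - 2*√5)*5 = ⅚ - 10*√5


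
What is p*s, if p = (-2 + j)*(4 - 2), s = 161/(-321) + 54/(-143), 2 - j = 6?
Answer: 161428/15301 ≈ 10.550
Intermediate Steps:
j = -4 (j = 2 - 1*6 = 2 - 6 = -4)
s = -40357/45903 (s = 161*(-1/321) + 54*(-1/143) = -161/321 - 54/143 = -40357/45903 ≈ -0.87918)
p = -12 (p = (-2 - 4)*(4 - 2) = -6*2 = -12)
p*s = -12*(-40357/45903) = 161428/15301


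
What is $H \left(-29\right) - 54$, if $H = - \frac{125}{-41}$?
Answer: $- \frac{5839}{41} \approx -142.41$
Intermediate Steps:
$H = \frac{125}{41}$ ($H = \left(-125\right) \left(- \frac{1}{41}\right) = \frac{125}{41} \approx 3.0488$)
$H \left(-29\right) - 54 = \frac{125}{41} \left(-29\right) - 54 = - \frac{3625}{41} - 54 = - \frac{5839}{41}$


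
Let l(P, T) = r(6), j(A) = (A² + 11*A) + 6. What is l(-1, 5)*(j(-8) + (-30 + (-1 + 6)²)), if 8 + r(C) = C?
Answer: 46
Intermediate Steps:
r(C) = -8 + C
j(A) = 6 + A² + 11*A
l(P, T) = -2 (l(P, T) = -8 + 6 = -2)
l(-1, 5)*(j(-8) + (-30 + (-1 + 6)²)) = -2*((6 + (-8)² + 11*(-8)) + (-30 + (-1 + 6)²)) = -2*((6 + 64 - 88) + (-30 + 5²)) = -2*(-18 + (-30 + 25)) = -2*(-18 - 5) = -2*(-23) = 46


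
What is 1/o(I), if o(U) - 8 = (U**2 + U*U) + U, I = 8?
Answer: 1/144 ≈ 0.0069444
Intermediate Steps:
o(U) = 8 + U + 2*U**2 (o(U) = 8 + ((U**2 + U*U) + U) = 8 + ((U**2 + U**2) + U) = 8 + (2*U**2 + U) = 8 + (U + 2*U**2) = 8 + U + 2*U**2)
1/o(I) = 1/(8 + 8 + 2*8**2) = 1/(8 + 8 + 2*64) = 1/(8 + 8 + 128) = 1/144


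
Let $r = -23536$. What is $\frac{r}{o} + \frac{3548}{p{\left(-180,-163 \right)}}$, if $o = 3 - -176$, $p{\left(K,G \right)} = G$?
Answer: $- \frac{4471460}{29177} \approx -153.25$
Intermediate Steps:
$o = 179$ ($o = 3 + 176 = 179$)
$\frac{r}{o} + \frac{3548}{p{\left(-180,-163 \right)}} = - \frac{23536}{179} + \frac{3548}{-163} = \left(-23536\right) \frac{1}{179} + 3548 \left(- \frac{1}{163}\right) = - \frac{23536}{179} - \frac{3548}{163} = - \frac{4471460}{29177}$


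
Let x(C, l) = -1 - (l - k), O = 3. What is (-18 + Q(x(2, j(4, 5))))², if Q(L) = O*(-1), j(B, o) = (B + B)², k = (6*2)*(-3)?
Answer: 441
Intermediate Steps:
k = -36 (k = 12*(-3) = -36)
j(B, o) = 4*B² (j(B, o) = (2*B)² = 4*B²)
x(C, l) = -37 - l (x(C, l) = -1 - (l - 1*(-36)) = -1 - (l + 36) = -1 - (36 + l) = -1 + (-36 - l) = -37 - l)
Q(L) = -3 (Q(L) = 3*(-1) = -3)
(-18 + Q(x(2, j(4, 5))))² = (-18 - 3)² = (-21)² = 441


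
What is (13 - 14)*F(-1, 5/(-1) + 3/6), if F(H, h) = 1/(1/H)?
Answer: 1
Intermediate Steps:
F(H, h) = H
(13 - 14)*F(-1, 5/(-1) + 3/6) = (13 - 14)*(-1) = -1*(-1) = 1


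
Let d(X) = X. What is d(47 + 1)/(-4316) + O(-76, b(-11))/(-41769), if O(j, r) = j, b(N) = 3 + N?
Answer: -32248/3466827 ≈ -0.0093019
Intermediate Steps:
d(47 + 1)/(-4316) + O(-76, b(-11))/(-41769) = (47 + 1)/(-4316) - 76/(-41769) = 48*(-1/4316) - 76*(-1/41769) = -12/1079 + 76/41769 = -32248/3466827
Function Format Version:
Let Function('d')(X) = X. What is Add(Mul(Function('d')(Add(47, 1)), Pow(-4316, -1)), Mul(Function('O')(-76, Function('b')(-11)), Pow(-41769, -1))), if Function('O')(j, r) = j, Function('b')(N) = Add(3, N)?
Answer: Rational(-32248, 3466827) ≈ -0.0093019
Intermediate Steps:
Add(Mul(Function('d')(Add(47, 1)), Pow(-4316, -1)), Mul(Function('O')(-76, Function('b')(-11)), Pow(-41769, -1))) = Add(Mul(Add(47, 1), Pow(-4316, -1)), Mul(-76, Pow(-41769, -1))) = Add(Mul(48, Rational(-1, 4316)), Mul(-76, Rational(-1, 41769))) = Add(Rational(-12, 1079), Rational(76, 41769)) = Rational(-32248, 3466827)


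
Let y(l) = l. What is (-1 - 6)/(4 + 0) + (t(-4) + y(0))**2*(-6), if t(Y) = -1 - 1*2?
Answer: -223/4 ≈ -55.750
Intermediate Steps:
t(Y) = -3 (t(Y) = -1 - 2 = -3)
(-1 - 6)/(4 + 0) + (t(-4) + y(0))**2*(-6) = (-1 - 6)/(4 + 0) + (-3 + 0)**2*(-6) = -7/4 + (-3)**2*(-6) = -7*1/4 + 9*(-6) = -7/4 - 54 = -223/4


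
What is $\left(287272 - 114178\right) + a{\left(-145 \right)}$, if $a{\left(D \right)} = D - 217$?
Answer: $172732$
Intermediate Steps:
$a{\left(D \right)} = -217 + D$
$\left(287272 - 114178\right) + a{\left(-145 \right)} = \left(287272 - 114178\right) - 362 = 173094 - 362 = 172732$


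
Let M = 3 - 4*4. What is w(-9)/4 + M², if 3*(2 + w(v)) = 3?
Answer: 675/4 ≈ 168.75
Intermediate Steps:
M = -13 (M = 3 - 16 = -13)
w(v) = -1 (w(v) = -2 + (⅓)*3 = -2 + 1 = -1)
w(-9)/4 + M² = -1/4 + (-13)² = -1*¼ + 169 = -¼ + 169 = 675/4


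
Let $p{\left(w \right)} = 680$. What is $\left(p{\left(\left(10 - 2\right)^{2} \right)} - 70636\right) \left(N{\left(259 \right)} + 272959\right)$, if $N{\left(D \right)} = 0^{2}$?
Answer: $-19095119804$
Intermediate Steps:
$N{\left(D \right)} = 0$
$\left(p{\left(\left(10 - 2\right)^{2} \right)} - 70636\right) \left(N{\left(259 \right)} + 272959\right) = \left(680 - 70636\right) \left(0 + 272959\right) = \left(-69956\right) 272959 = -19095119804$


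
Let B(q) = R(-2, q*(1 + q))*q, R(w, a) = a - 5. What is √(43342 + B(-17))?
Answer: √38803 ≈ 196.98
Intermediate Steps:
R(w, a) = -5 + a
B(q) = q*(-5 + q*(1 + q)) (B(q) = (-5 + q*(1 + q))*q = q*(-5 + q*(1 + q)))
√(43342 + B(-17)) = √(43342 - 17*(-5 - 17*(1 - 17))) = √(43342 - 17*(-5 - 17*(-16))) = √(43342 - 17*(-5 + 272)) = √(43342 - 17*267) = √(43342 - 4539) = √38803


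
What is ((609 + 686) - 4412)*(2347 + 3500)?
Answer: -18225099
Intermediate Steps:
((609 + 686) - 4412)*(2347 + 3500) = (1295 - 4412)*5847 = -3117*5847 = -18225099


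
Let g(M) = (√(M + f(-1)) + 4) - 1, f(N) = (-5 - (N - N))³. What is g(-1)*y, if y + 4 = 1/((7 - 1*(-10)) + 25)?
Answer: -167/14 - 167*I*√14/14 ≈ -11.929 - 44.633*I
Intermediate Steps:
f(N) = -125 (f(N) = (-5 - 1*0)³ = (-5 + 0)³ = (-5)³ = -125)
y = -167/42 (y = -4 + 1/((7 - 1*(-10)) + 25) = -4 + 1/((7 + 10) + 25) = -4 + 1/(17 + 25) = -4 + 1/42 = -167/42 ≈ -3.9762)
g(M) = 3 + √(-125 + M) (g(M) = (√(M - 125) + 4) - 1 = (√(-125 + M) + 4) - 1 = (4 + √(-125 + M)) - 1 = 3 + √(-125 + M))
g(-1)*y = (3 + √(-125 - 1))*(-167/42) = (3 + √(-126))*(-167/42) = (3 + 3*I*√14)*(-167/42) = -167/14 - 167*I*√14/14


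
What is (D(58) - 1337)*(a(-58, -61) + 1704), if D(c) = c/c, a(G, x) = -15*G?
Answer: -3438864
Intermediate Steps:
D(c) = 1
(D(58) - 1337)*(a(-58, -61) + 1704) = (1 - 1337)*(-15*(-58) + 1704) = -1336*(870 + 1704) = -1336*2574 = -3438864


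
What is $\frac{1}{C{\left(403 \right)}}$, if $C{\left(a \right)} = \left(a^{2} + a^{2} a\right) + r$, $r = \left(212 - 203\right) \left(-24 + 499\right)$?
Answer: $\frac{1}{65617511} \approx 1.524 \cdot 10^{-8}$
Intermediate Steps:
$r = 4275$ ($r = 9 \cdot 475 = 4275$)
$C{\left(a \right)} = 4275 + a^{2} + a^{3}$ ($C{\left(a \right)} = \left(a^{2} + a^{2} a\right) + 4275 = \left(a^{2} + a^{3}\right) + 4275 = 4275 + a^{2} + a^{3}$)
$\frac{1}{C{\left(403 \right)}} = \frac{1}{4275 + 403^{2} + 403^{3}} = \frac{1}{4275 + 162409 + 65450827} = \frac{1}{65617511}$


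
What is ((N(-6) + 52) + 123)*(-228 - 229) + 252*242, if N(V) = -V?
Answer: -21733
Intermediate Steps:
((N(-6) + 52) + 123)*(-228 - 229) + 252*242 = ((-1*(-6) + 52) + 123)*(-228 - 229) + 252*242 = ((6 + 52) + 123)*(-457) + 60984 = (58 + 123)*(-457) + 60984 = 181*(-457) + 60984 = -82717 + 60984 = -21733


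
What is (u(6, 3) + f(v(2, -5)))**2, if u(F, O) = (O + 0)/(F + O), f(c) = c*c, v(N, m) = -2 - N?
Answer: 2401/9 ≈ 266.78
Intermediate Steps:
f(c) = c**2
u(F, O) = O/(F + O)
(u(6, 3) + f(v(2, -5)))**2 = (3/(6 + 3) + (-2 - 1*2)**2)**2 = (3/9 + (-2 - 2)**2)**2 = (3*(1/9) + (-4)**2)**2 = (1/3 + 16)**2 = (49/3)**2 = 2401/9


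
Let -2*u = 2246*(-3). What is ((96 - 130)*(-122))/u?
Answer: 4148/3369 ≈ 1.2312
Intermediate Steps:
u = 3369 (u = -1123*(-3) = -½*(-6738) = 3369)
((96 - 130)*(-122))/u = ((96 - 130)*(-122))/3369 = -34*(-122)*(1/3369) = 4148*(1/3369) = 4148/3369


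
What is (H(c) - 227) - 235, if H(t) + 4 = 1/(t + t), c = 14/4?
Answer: -3261/7 ≈ -465.86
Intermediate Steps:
c = 7/2 (c = 14*(¼) = 7/2 ≈ 3.5000)
H(t) = -4 + 1/(2*t) (H(t) = -4 + 1/(t + t) = -4 + 1/(2*t))
(H(c) - 227) - 235 = ((-4 + 1/(2*(7/2))) - 227) - 235 = ((-4 + (½)*(2/7)) - 227) - 235 = ((-4 + ⅐) - 227) - 235 = (-27/7 - 227) - 235 = -1616/7 - 235 = -3261/7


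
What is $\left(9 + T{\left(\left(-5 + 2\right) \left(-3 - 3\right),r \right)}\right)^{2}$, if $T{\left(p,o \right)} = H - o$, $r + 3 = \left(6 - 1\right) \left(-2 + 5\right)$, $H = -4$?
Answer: $49$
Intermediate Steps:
$r = 12$ ($r = -3 + \left(6 - 1\right) \left(-2 + 5\right) = -3 + 5 \cdot 3 = -3 + 15 = 12$)
$T{\left(p,o \right)} = -4 - o$
$\left(9 + T{\left(\left(-5 + 2\right) \left(-3 - 3\right),r \right)}\right)^{2} = \left(9 - 16\right)^{2} = \left(-7\right)^{2} = 49$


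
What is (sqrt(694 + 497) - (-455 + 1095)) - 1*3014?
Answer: -3654 + sqrt(1191) ≈ -3619.5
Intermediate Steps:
(sqrt(694 + 497) - (-455 + 1095)) - 1*3014 = (sqrt(1191) - 1*640) - 3014 = (sqrt(1191) - 640) - 3014 = (-640 + sqrt(1191)) - 3014 = -3654 + sqrt(1191)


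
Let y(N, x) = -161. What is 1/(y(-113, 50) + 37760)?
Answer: 1/37599 ≈ 2.6596e-5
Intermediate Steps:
1/(y(-113, 50) + 37760) = 1/(-161 + 37760) = 1/37599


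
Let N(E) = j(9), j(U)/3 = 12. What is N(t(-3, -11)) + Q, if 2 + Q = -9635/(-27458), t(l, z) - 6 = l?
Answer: 943207/27458 ≈ 34.351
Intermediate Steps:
j(U) = 36 (j(U) = 3*12 = 36)
t(l, z) = 6 + l
N(E) = 36
Q = -45281/27458 (Q = -2 - 9635/(-27458) = -2 - 9635*(-1/27458) = -2 + 9635/27458 = -45281/27458 ≈ -1.6491)
N(t(-3, -11)) + Q = 36 - 45281/27458 = 943207/27458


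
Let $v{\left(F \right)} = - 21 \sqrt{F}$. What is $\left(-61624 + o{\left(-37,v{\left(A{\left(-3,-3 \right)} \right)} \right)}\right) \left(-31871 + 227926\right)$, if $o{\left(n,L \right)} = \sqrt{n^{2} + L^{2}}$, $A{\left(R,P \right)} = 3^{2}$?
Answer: $-12081693320 + 196055 \sqrt{5338} \approx -1.2067 \cdot 10^{10}$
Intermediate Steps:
$A{\left(R,P \right)} = 9$
$o{\left(n,L \right)} = \sqrt{L^{2} + n^{2}}$
$\left(-61624 + o{\left(-37,v{\left(A{\left(-3,-3 \right)} \right)} \right)}\right) \left(-31871 + 227926\right) = \left(-61624 + \sqrt{\left(- 21 \sqrt{9}\right)^{2} + \left(-37\right)^{2}}\right) \left(-31871 + 227926\right) = \left(-61624 + \sqrt{\left(\left(-21\right) 3\right)^{2} + 1369}\right) 196055 = \left(-61624 + \sqrt{\left(-63\right)^{2} + 1369}\right) 196055 = \left(-61624 + \sqrt{3969 + 1369}\right) 196055 = \left(-61624 + \sqrt{5338}\right) 196055 = -12081693320 + 196055 \sqrt{5338}$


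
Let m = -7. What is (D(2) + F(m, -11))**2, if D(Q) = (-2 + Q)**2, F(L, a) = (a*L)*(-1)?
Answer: 5929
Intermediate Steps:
F(L, a) = -L*a (F(L, a) = (L*a)*(-1) = -L*a)
(D(2) + F(m, -11))**2 = ((-2 + 2)**2 - 1*(-7)*(-11))**2 = (0**2 - 77)**2 = (0 - 77)**2 = (-77)**2 = 5929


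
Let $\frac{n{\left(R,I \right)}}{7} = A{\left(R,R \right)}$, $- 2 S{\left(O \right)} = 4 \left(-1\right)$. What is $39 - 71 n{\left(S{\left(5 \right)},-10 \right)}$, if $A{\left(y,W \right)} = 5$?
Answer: $-2446$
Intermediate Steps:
$S{\left(O \right)} = 2$ ($S{\left(O \right)} = - \frac{4 \left(-1\right)}{2} = \left(- \frac{1}{2}\right) \left(-4\right) = 2$)
$n{\left(R,I \right)} = 35$ ($n{\left(R,I \right)} = 7 \cdot 5 = 35$)
$39 - 71 n{\left(S{\left(5 \right)},-10 \right)} = 39 - 2485 = -2446$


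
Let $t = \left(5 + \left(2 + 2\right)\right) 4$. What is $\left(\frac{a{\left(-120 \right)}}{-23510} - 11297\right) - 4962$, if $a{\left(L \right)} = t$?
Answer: $- \frac{191124563}{11755} \approx -16259.0$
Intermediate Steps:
$t = 36$ ($t = \left(5 + 4\right) 4 = 9 \cdot 4 = 36$)
$a{\left(L \right)} = 36$
$\left(\frac{a{\left(-120 \right)}}{-23510} - 11297\right) - 4962 = \left(\frac{36}{-23510} - 11297\right) - 4962 = \left(36 \left(- \frac{1}{23510}\right) - 11297\right) - 4962 = \left(- \frac{18}{11755} - 11297\right) - 4962 = - \frac{132796253}{11755} - 4962 = - \frac{191124563}{11755}$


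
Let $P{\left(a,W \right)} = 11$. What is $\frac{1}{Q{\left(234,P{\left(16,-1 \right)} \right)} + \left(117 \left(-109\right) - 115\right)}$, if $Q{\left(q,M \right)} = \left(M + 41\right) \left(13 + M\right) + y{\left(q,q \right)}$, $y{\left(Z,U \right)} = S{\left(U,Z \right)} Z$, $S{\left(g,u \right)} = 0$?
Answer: $- \frac{1}{11620} \approx -8.6059 \cdot 10^{-5}$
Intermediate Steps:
$y{\left(Z,U \right)} = 0$ ($y{\left(Z,U \right)} = 0 Z = 0$)
$Q{\left(q,M \right)} = \left(13 + M\right) \left(41 + M\right)$ ($Q{\left(q,M \right)} = \left(M + 41\right) \left(13 + M\right) + 0 = \left(41 + M\right) \left(13 + M\right) + 0 = \left(13 + M\right) \left(41 + M\right) + 0 = \left(13 + M\right) \left(41 + M\right)$)
$\frac{1}{Q{\left(234,P{\left(16,-1 \right)} \right)} + \left(117 \left(-109\right) - 115\right)} = \frac{1}{\left(533 + 11^{2} + 54 \cdot 11\right) + \left(117 \left(-109\right) - 115\right)} = \frac{1}{\left(533 + 121 + 594\right) - 12868} = \frac{1}{1248 - 12868} = \frac{1}{-11620} = - \frac{1}{11620}$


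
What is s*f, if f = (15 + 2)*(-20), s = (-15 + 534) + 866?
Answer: -470900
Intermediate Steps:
s = 1385 (s = 519 + 866 = 1385)
f = -340 (f = 17*(-20) = -340)
s*f = 1385*(-340) = -470900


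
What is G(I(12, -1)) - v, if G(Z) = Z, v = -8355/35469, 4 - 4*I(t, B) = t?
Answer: -20861/11823 ≈ -1.7644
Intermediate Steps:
I(t, B) = 1 - t/4
v = -2785/11823 (v = -8355*1/35469 = -2785/11823 ≈ -0.23556)
G(I(12, -1)) - v = (1 - 1/4*12) - 1*(-2785/11823) = (1 - 3) + 2785/11823 = -2 + 2785/11823 = -20861/11823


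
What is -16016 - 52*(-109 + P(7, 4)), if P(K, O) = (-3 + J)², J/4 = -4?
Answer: -29120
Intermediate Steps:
J = -16 (J = 4*(-4) = -16)
P(K, O) = 361 (P(K, O) = (-3 - 16)² = (-19)² = 361)
-16016 - 52*(-109 + P(7, 4)) = -16016 - 52*(-109 + 361) = -16016 - 52*252 = -16016 - 1*13104 = -16016 - 13104 = -29120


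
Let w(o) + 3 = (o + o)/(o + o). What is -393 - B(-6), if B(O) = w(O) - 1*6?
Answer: -385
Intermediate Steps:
w(o) = -2 (w(o) = -3 + (o + o)/(o + o) = -3 + (2*o)/((2*o)) = -3 + (2*o)*(1/(2*o)) = -3 + 1 = -2)
B(O) = -8 (B(O) = -2 - 1*6 = -2 - 6 = -8)
-393 - B(-6) = -393 - 1*(-8) = -393 + 8 = -385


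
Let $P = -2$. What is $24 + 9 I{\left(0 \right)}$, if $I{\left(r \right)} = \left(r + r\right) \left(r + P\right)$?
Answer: $24$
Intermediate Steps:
$I{\left(r \right)} = 2 r \left(-2 + r\right)$ ($I{\left(r \right)} = \left(r + r\right) \left(r - 2\right) = 2 r \left(-2 + r\right)$)
$24 + 9 I{\left(0 \right)} = 24 + 9 \cdot 2 \cdot 0 \left(-2 + 0\right) = 24 + 9 \cdot 2 \cdot 0 \left(-2\right) = 24 + 9 \cdot 0 = 24 + 0 = 24$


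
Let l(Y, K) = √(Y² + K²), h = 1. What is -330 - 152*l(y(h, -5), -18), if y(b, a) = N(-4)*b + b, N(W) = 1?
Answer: -330 - 304*√82 ≈ -3082.8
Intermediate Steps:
y(b, a) = 2*b (y(b, a) = 1*b + b = b + b = 2*b)
l(Y, K) = √(K² + Y²)
-330 - 152*l(y(h, -5), -18) = -330 - 152*√((-18)² + (2*1)²) = -330 - 152*√(324 + 2²) = -330 - 152*√(324 + 4) = -330 - 304*√82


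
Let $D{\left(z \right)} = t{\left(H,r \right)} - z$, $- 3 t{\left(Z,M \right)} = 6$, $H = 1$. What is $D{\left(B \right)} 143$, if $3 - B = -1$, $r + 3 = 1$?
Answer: $-858$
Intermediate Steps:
$r = -2$ ($r = -3 + 1 = -2$)
$B = 4$ ($B = 3 - -1 = 3 + 1 = 4$)
$t{\left(Z,M \right)} = -2$ ($t{\left(Z,M \right)} = \left(- \frac{1}{3}\right) 6 = -2$)
$D{\left(z \right)} = -2 - z$
$D{\left(B \right)} 143 = \left(-2 - 4\right) 143 = \left(-6\right) 143 = -858$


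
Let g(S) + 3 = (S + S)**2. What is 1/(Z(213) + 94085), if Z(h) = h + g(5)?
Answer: 1/94395 ≈ 1.0594e-5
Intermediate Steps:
g(S) = -3 + 4*S**2 (g(S) = -3 + (S + S)**2 = -3 + (2*S)**2 = -3 + 4*S**2)
Z(h) = 97 + h (Z(h) = h + (-3 + 4*5**2) = h + (-3 + 4*25) = h + (-3 + 100) = h + 97 = 97 + h)
1/(Z(213) + 94085) = 1/((97 + 213) + 94085) = 1/(310 + 94085) = 1/94395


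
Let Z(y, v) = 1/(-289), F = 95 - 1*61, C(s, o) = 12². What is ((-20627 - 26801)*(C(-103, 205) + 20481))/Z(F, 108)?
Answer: 282700522500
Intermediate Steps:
C(s, o) = 144
F = 34 (F = 95 - 61 = 34)
Z(y, v) = -1/289
((-20627 - 26801)*(C(-103, 205) + 20481))/Z(F, 108) = ((-20627 - 26801)*(144 + 20481))/(-1/289) = -47428*20625*(-289) = -978202500*(-289) = 282700522500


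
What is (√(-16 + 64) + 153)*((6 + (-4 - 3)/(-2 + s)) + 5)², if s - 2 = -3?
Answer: 27200 + 6400*√3/9 ≈ 28432.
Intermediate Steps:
s = -1 (s = 2 - 3 = -1)
(√(-16 + 64) + 153)*((6 + (-4 - 3)/(-2 + s)) + 5)² = (√(-16 + 64) + 153)*((6 + (-4 - 3)/(-2 - 1)) + 5)² = (√48 + 153)*((6 - 7/(-3)) + 5)² = (4*√3 + 153)*((6 - 7*(-⅓)) + 5)² = (153 + 4*√3)*((6 + 7/3) + 5)² = (153 + 4*√3)*(25/3 + 5)² = (153 + 4*√3)*(40/3)² = (153 + 4*√3)*(1600/9) = 27200 + 6400*√3/9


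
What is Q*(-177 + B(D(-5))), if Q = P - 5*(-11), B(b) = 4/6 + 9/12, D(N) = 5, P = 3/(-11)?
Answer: -634207/66 ≈ -9609.2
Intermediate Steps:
P = -3/11 (P = 3*(-1/11) = -3/11 ≈ -0.27273)
B(b) = 17/12 (B(b) = 4*(⅙) + 9*(1/12) = ⅔ + ¾ = 17/12)
Q = 602/11 (Q = -3/11 - 5*(-11) = -3/11 + 55 = 602/11 ≈ 54.727)
Q*(-177 + B(D(-5))) = 602*(-177 + 17/12)/11 = (602/11)*(-2107/12) = -634207/66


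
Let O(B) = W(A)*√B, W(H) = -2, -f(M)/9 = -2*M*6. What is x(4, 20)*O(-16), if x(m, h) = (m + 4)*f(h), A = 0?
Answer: -138240*I ≈ -1.3824e+5*I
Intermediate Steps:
f(M) = 108*M (f(M) = -9*(-2*M)*6 = -(-108)*M = 108*M)
x(m, h) = 108*h*(4 + m) (x(m, h) = (m + 4)*(108*h) = (4 + m)*(108*h) = 108*h*(4 + m))
O(B) = -2*√B
x(4, 20)*O(-16) = (108*20*(4 + 4))*(-8*I) = (108*20*8)*(-8*I) = 17280*(-8*I) = -138240*I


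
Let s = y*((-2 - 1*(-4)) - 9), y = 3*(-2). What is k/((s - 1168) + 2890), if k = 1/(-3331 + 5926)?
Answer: 1/4577580 ≈ 2.1846e-7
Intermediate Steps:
y = -6
s = 42 (s = -6*((-2 - 1*(-4)) - 9) = -6*((-2 + 4) - 9) = -6*(2 - 9) = -6*(-7) = 42)
k = 1/2595 ≈ 0.00038536
k/((s - 1168) + 2890) = 1/(2595*((42 - 1168) + 2890)) = 1/(2595*(-1126 + 2890)) = (1/2595)/1764 = (1/2595)*(1/1764) = 1/4577580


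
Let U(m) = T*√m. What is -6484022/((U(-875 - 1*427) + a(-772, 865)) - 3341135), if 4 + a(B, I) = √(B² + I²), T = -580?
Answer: 6484022/(3341139 - √1344209 + 580*I*√1302) ≈ 1.9413 - 0.012164*I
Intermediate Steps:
a(B, I) = -4 + √(B² + I²)
U(m) = -580*√m
-6484022/((U(-875 - 1*427) + a(-772, 865)) - 3341135) = -6484022/((-580*√(-875 - 1*427) + (-4 + √((-772)² + 865²))) - 3341135) = -6484022/((-580*√(-875 - 427) + (-4 + √(595984 + 748225))) - 3341135) = -6484022/((-580*I*√1302 + (-4 + √1344209)) - 3341135) = -6484022/((-4 + √1344209 - 580*I*√1302) - 3341135) = -6484022/(-3341139 + √1344209 - 580*I*√1302)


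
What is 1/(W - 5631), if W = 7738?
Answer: 1/2107 ≈ 0.00047461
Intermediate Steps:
1/(W - 5631) = 1/(7738 - 5631) = 1/2107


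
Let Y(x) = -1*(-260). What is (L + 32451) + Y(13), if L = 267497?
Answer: 300208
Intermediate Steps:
Y(x) = 260
(L + 32451) + Y(13) = (267497 + 32451) + 260 = 299948 + 260 = 300208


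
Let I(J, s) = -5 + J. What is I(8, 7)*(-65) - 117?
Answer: -312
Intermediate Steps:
I(8, 7)*(-65) - 117 = (-5 + 8)*(-65) - 117 = 3*(-65) - 117 = -195 - 117 = -312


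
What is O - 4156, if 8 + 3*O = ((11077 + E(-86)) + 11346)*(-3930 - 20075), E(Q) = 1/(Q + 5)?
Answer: -43600379866/243 ≈ -1.7943e+8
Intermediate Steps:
E(Q) = 1/(5 + Q)
O = -43599369958/243 (O = -8/3 + (((11077 + 1/(5 - 86)) + 11346)*(-3930 - 20075))/3 = -8/3 + (((11077 + 1/(-81)) + 11346)*(-24005))/3 = -8/3 + (((11077 - 1/81) + 11346)*(-24005))/3 = -8/3 + ((897236/81 + 11346)*(-24005))/3 = -8/3 + ((1816262/81)*(-24005))/3 = -8/3 + (⅓)*(-43599369310/81) = -8/3 - 43599369310/243 = -43599369958/243 ≈ -1.7942e+8)
O - 4156 = -43599369958/243 - 4156 = -43600379866/243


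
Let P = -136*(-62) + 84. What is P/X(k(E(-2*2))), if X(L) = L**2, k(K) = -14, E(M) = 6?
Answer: 2129/49 ≈ 43.449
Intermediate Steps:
P = 8516 (P = 8432 + 84 = 8516)
P/X(k(E(-2*2))) = 8516/((-14)**2) = 8516/196 = 8516*(1/196) = 2129/49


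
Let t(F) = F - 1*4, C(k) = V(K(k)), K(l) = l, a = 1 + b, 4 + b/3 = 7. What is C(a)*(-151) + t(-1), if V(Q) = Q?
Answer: -1515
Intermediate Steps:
b = 9 (b = -12 + 3*7 = -12 + 21 = 9)
a = 10 (a = 1 + 9 = 10)
C(k) = k
t(F) = -4 + F (t(F) = F - 4 = -4 + F)
C(a)*(-151) + t(-1) = 10*(-151) + (-4 - 1) = -1510 - 5 = -1515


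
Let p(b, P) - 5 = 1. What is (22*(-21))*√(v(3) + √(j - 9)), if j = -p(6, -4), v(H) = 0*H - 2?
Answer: -462*√(-2 + I*√15) ≈ -501.74 - 823.79*I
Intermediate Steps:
v(H) = -2 (v(H) = 0 - 2 = -2)
p(b, P) = 6 (p(b, P) = 5 + 1 = 6)
j = -6 (j = -1*6 = -6)
(22*(-21))*√(v(3) + √(j - 9)) = (22*(-21))*√(-2 + √(-6 - 9)) = -462*√(-2 + √(-15)) = -462*√(-2 + I*√15)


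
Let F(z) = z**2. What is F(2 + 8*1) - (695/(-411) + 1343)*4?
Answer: -2164012/411 ≈ -5265.2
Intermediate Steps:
F(2 + 8*1) - (695/(-411) + 1343)*4 = (2 + 8*1)**2 - (695/(-411) + 1343)*4 = (2 + 8)**2 - (695*(-1/411) + 1343)*4 = 10**2 - (-695/411 + 1343)*4 = 100 - 551278*4/411 = 100 - 1*2205112/411 = 100 - 2205112/411 = -2164012/411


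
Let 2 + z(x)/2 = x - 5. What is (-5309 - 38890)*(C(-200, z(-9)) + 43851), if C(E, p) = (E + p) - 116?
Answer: -1922789097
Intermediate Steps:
z(x) = -14 + 2*x (z(x) = -4 + 2*(x - 5) = -4 + 2*(-5 + x) = -4 + (-10 + 2*x) = -14 + 2*x)
C(E, p) = -116 + E + p
(-5309 - 38890)*(C(-200, z(-9)) + 43851) = (-5309 - 38890)*((-116 - 200 + (-14 + 2*(-9))) + 43851) = -44199*((-116 - 200 + (-14 - 18)) + 43851) = -44199*((-116 - 200 - 32) + 43851) = -44199*(-348 + 43851) = -44199*43503 = -1922789097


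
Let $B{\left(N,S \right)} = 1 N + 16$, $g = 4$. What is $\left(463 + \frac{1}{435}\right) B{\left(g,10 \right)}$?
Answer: $\frac{805624}{87} \approx 9260.0$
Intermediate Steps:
$B{\left(N,S \right)} = 16 + N$ ($B{\left(N,S \right)} = N + 16 = 16 + N$)
$\left(463 + \frac{1}{435}\right) B{\left(g,10 \right)} = \left(463 + \frac{1}{435}\right) \left(16 + 4\right) = \left(463 + \frac{1}{435}\right) 20 = \frac{201406}{435} \cdot 20 = \frac{805624}{87}$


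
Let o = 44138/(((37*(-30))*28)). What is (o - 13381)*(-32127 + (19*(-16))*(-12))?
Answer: 1974190945837/5180 ≈ 3.8112e+8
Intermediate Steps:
o = -22069/15540 (o = 44138/((-1110*28)) = 44138/(-31080) = 44138*(-1/31080) = -22069/15540 ≈ -1.4201)
(o - 13381)*(-32127 + (19*(-16))*(-12)) = (-22069/15540 - 13381)*(-32127 + (19*(-16))*(-12)) = -207962809*(-32127 - 304*(-12))/15540 = -207962809*(-32127 + 3648)/15540 = -207962809/15540*(-28479) = 1974190945837/5180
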